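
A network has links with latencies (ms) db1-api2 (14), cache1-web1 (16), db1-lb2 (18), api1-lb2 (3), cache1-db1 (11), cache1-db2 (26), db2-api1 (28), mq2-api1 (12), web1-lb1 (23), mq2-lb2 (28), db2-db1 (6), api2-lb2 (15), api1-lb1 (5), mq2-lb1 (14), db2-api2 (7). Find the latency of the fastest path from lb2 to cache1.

Comparing a few candidate routes:
lb2 - api2 - db2 - db1 - cache1: 15 + 7 + 6 + 11 = 39
lb2 - api2 - db1 - cache1: 15 + 14 + 11 = 40
lb2 - db1 - cache1: 18 + 11 = 29
Shortest: 29 ms.

29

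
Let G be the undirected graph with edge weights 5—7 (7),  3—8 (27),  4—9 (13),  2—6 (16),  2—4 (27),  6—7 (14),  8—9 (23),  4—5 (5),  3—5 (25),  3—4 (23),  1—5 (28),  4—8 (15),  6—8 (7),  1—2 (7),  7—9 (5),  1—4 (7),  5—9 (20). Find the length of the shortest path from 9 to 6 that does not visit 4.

Checking several routes:
9 - 5 - 7 - 6: 20 + 7 + 14 = 41
9 - 7 - 6: 5 + 14 = 19
9 - 8 - 6: 23 + 7 = 30
9 - 5 - 1 - 2 - 6: 20 + 28 + 7 + 16 = 71
9 - 7 - 5 - 1 - 2 - 6: 5 + 7 + 28 + 7 + 16 = 63
Best route has total 19.

19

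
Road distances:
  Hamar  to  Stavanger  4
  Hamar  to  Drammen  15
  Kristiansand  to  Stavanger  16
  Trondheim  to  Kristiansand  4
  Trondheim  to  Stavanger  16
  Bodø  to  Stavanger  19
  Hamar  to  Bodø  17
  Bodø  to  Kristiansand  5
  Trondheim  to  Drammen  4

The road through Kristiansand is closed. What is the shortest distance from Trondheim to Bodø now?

35

Checking several routes:
Trondheim -> Drammen -> Hamar -> Bodø: 4 + 15 + 17 = 36
Trondheim -> Stavanger -> Bodø: 16 + 19 = 35
Trondheim -> Stavanger -> Hamar -> Bodø: 16 + 4 + 17 = 37
Best route has total 35.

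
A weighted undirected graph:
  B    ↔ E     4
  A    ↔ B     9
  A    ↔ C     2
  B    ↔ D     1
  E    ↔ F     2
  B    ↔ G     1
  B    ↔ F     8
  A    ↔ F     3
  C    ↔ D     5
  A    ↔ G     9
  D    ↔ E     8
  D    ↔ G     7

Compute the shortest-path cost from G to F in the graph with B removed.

12

Candidate routes:
G -> A -> F: 9 + 3 = 12
G -> D -> C -> A -> F: 7 + 5 + 2 + 3 = 17
G -> A -> C -> D -> E -> F: 9 + 2 + 5 + 8 + 2 = 26
G -> D -> E -> F: 7 + 8 + 2 = 17
Shortest: 12.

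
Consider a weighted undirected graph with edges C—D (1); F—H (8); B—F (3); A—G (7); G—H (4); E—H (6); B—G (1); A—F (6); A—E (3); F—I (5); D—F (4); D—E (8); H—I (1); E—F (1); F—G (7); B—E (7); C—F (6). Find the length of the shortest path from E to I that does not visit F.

7

Paths from E to I avoiding F:
E-B-G-H-I: 7 + 1 + 4 + 1 = 13
E-H-I: 6 + 1 = 7
E-A-G-H-I: 3 + 7 + 4 + 1 = 15
Best route has total 7.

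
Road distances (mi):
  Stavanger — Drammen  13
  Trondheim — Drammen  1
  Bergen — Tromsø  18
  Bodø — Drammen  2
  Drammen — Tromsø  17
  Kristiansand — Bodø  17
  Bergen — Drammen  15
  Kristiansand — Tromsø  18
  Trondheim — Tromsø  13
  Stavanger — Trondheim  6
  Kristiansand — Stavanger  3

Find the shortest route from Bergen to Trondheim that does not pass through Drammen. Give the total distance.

Routes from Bergen to Trondheim avoiding Drammen:
Bergen→Tromsø→Trondheim: 18 + 13 = 31
Bergen→Tromsø→Kristiansand→Stavanger→Trondheim: 18 + 18 + 3 + 6 = 45
Best route has total 31 mi.

31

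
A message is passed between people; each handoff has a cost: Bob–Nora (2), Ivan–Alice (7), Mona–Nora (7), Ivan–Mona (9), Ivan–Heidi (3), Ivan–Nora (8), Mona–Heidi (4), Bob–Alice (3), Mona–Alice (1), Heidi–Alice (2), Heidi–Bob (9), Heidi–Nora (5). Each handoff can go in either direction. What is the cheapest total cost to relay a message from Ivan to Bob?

Some routes from Ivan to Bob:
Ivan -> Heidi -> Alice -> Bob: 3 + 2 + 3 = 8
Ivan -> Alice -> Bob: 7 + 3 = 10
Ivan -> Heidi -> Nora -> Bob: 3 + 5 + 2 = 10
Best route has total 8.

8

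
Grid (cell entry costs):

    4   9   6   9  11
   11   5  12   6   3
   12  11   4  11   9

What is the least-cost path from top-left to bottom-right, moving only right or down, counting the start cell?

One optimal route is (0,0)→(0,1)→(0,2)→(0,3)→(1,3)→(1,4)→(2,4).
Its cost is 4 + 9 + 6 + 9 + 6 + 3 + 9 = 46.
For comparison, the top-then-right route costs 51.

46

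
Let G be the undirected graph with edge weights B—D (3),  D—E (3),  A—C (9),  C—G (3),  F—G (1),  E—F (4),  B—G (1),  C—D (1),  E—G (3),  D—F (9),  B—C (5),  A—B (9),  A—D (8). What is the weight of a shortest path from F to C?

4

Checking several routes:
F→E→D→C: 4 + 3 + 1 = 8
F→G→C: 1 + 3 = 4
F→G→B→C: 1 + 1 + 5 = 7
F→G→B→D→C: 1 + 1 + 3 + 1 = 6
The minimum is 4.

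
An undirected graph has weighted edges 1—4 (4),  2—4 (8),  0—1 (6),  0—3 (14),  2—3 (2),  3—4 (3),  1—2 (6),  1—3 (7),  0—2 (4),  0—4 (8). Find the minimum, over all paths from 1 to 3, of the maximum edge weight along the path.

Comparing a few candidate routes:
1-0-2-3: max(6, 4, 2) = 6
1-2-3: max(6, 2) = 6
1-4-3: max(4, 3) = 4
Smallest bottleneck: 4.

4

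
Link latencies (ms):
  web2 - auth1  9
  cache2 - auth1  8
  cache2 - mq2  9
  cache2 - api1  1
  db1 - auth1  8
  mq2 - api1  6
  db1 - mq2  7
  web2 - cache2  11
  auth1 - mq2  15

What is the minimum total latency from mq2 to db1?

7

Comparing a few candidate routes:
mq2 → auth1 → db1: 15 + 8 = 23
mq2 → cache2 → auth1 → db1: 9 + 8 + 8 = 25
mq2 → db1: 7
mq2 → api1 → cache2 → auth1 → db1: 6 + 1 + 8 + 8 = 23
Shortest: 7 ms.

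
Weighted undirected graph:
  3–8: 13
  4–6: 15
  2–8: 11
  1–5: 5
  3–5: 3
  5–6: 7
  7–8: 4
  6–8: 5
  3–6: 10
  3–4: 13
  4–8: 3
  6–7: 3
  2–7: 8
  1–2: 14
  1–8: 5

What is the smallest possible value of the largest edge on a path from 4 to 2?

8

Checking several routes:
4 -> 8 -> 7 -> 2: max(3, 4, 8) = 8
4 -> 8 -> 1 -> 5 -> 6 -> 7 -> 2: max(3, 5, 5, 7, 3, 8) = 8
4 -> 8 -> 2: max(3, 11) = 11
4 -> 8 -> 3 -> 5 -> 6 -> 7 -> 2: max(3, 13, 3, 7, 3, 8) = 13
4 -> 8 -> 6 -> 7 -> 2: max(3, 5, 3, 8) = 8
4 -> 8 -> 1 -> 5 -> 3 -> 6 -> 7 -> 2: max(3, 5, 5, 3, 10, 3, 8) = 10
The minimum achievable maximum is 8.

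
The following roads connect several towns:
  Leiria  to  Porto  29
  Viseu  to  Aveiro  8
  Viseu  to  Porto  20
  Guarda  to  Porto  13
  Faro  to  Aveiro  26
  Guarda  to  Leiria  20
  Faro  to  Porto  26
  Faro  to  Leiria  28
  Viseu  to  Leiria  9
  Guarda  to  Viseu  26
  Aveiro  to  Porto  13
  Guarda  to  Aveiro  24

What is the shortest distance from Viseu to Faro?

Comparing a few candidate routes:
Viseu → Porto → Aveiro → Faro: 20 + 13 + 26 = 59
Viseu → Leiria → Porto → Faro: 9 + 29 + 26 = 64
Viseu → Leiria → Faro: 9 + 28 = 37
Viseu → Aveiro → Faro: 8 + 26 = 34
Viseu → Aveiro → Porto → Faro: 8 + 13 + 26 = 47
Viseu → Porto → Faro: 20 + 26 = 46
Shortest: 34.

34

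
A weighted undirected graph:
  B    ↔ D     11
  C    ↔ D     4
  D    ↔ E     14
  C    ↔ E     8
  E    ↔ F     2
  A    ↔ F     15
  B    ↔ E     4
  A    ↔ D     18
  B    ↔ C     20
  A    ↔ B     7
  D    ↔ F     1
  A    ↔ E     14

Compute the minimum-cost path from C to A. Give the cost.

A few of the C→A routes:
C - E - B - A: 8 + 4 + 7 = 19
C - D - F - E - A: 4 + 1 + 2 + 14 = 21
C - D - B - A: 4 + 11 + 7 = 22
C - D - F - A: 4 + 1 + 15 = 20
C - D - F - E - B - A: 4 + 1 + 2 + 4 + 7 = 18
Best route has total 18.

18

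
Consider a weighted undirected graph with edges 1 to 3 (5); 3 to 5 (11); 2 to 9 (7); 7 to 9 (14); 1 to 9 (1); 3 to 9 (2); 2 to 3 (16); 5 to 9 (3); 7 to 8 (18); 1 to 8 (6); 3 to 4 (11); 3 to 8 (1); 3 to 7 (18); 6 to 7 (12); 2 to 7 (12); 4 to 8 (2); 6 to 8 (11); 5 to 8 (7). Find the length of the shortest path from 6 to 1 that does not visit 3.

Comparing a few candidate routes:
6 - 7 - 9 - 1: 12 + 14 + 1 = 27
6 - 8 - 1: 11 + 6 = 17
6 - 8 - 5 - 9 - 1: 11 + 7 + 3 + 1 = 22
Best route has total 17.

17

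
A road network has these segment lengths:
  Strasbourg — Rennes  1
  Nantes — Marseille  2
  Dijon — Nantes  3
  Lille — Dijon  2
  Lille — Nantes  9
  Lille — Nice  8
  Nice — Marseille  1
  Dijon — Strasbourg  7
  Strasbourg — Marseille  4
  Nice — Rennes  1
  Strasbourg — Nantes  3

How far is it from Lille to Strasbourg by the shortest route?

8

A few of the Lille→Strasbourg routes:
Lille-Nice-Rennes-Strasbourg: 8 + 1 + 1 = 10
Lille-Nantes-Strasbourg: 9 + 3 = 12
Lille-Dijon-Nantes-Marseille-Strasbourg: 2 + 3 + 2 + 4 = 11
Lille-Dijon-Nantes-Marseille-Nice-Rennes-Strasbourg: 2 + 3 + 2 + 1 + 1 + 1 = 10
Lille-Dijon-Nantes-Strasbourg: 2 + 3 + 3 = 8
Lille-Dijon-Strasbourg: 2 + 7 = 9
Best route has total 8.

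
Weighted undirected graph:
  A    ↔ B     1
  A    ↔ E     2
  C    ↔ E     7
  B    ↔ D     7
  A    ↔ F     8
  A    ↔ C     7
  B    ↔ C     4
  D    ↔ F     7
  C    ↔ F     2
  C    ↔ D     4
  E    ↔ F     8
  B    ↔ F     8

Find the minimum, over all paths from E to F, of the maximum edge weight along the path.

4

Checking several routes:
E-A-B-C-F: max(2, 1, 4, 2) = 4
E-C-F: max(7, 2) = 7
E-C-D-F: max(7, 4, 7) = 7
E-C-A-B-D-F: max(7, 7, 1, 7, 7) = 7
The minimum achievable maximum is 4.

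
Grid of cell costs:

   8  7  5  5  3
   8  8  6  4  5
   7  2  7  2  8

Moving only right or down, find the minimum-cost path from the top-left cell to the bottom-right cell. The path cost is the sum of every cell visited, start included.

Take r0c0 → r0c1 → r0c2 → r0c3 → r1c3 → r2c3 → r2c4 for a total of 8 + 7 + 5 + 5 + 4 + 2 + 8 = 39.
For comparison, the top-then-right route costs 41.

39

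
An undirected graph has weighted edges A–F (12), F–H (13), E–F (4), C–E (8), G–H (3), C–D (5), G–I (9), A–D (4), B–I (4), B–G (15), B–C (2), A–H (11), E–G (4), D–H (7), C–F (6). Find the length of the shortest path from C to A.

Checking several routes:
C → D → A: 5 + 4 = 9
C → F → A: 6 + 12 = 18
C → D → H → A: 5 + 7 + 11 = 23
Best route has total 9.

9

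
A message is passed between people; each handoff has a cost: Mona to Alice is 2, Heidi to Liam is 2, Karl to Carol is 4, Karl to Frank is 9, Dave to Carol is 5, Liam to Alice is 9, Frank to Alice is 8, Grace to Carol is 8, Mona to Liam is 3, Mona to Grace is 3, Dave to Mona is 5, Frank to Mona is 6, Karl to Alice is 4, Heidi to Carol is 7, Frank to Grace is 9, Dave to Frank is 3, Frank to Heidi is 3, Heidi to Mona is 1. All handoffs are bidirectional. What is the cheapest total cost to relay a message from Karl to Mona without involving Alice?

Some routes from Karl to Mona avoiding Alice:
Karl - Carol - Dave - Mona: 4 + 5 + 5 = 14
Karl - Carol - Heidi - Mona: 4 + 7 + 1 = 12
Karl - Carol - Grace - Mona: 4 + 8 + 3 = 15
Karl - Frank - Mona: 9 + 6 = 15
Karl - Frank - Heidi - Mona: 9 + 3 + 1 = 13
Best route has total 12.

12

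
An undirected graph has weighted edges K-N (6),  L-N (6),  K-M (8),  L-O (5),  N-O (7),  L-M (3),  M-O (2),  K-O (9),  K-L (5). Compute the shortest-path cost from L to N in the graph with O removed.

6

Paths from L to N avoiding O:
L - M - K - N: 3 + 8 + 6 = 17
L - K - N: 5 + 6 = 11
L - N: 6
The minimum is 6.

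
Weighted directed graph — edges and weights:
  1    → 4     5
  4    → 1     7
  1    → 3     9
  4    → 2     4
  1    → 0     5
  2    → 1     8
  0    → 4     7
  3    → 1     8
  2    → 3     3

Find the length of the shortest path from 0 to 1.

Candidate routes:
0 → 4 → 2 → 1: 7 + 4 + 8 = 19
0 → 4 → 2 → 3 → 1: 7 + 4 + 3 + 8 = 22
0 → 4 → 1: 7 + 7 = 14
Shortest: 14.

14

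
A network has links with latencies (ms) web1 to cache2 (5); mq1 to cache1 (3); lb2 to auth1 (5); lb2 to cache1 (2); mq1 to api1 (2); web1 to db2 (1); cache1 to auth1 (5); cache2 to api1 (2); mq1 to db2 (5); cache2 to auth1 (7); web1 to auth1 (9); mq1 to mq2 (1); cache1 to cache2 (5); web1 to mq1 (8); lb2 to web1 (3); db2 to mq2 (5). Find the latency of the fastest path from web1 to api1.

Some routes from web1 to api1:
web1-db2-mq1-api1: 1 + 5 + 2 = 8
web1-mq1-api1: 8 + 2 = 10
web1-db2-mq2-mq1-api1: 1 + 5 + 1 + 2 = 9
web1-cache2-api1: 5 + 2 = 7
Best route has total 7 ms.

7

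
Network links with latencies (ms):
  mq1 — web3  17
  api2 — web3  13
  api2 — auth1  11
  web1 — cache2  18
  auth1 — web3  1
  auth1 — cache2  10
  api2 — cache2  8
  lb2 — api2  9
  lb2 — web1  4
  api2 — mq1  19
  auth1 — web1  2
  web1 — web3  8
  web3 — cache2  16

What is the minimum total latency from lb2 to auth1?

Comparing a few candidate routes:
lb2-web1-auth1: 4 + 2 = 6
lb2-api2-cache2-auth1: 9 + 8 + 10 = 27
lb2-web1-web3-auth1: 4 + 8 + 1 = 13
lb2-api2-auth1: 9 + 11 = 20
lb2-api2-web3-auth1: 9 + 13 + 1 = 23
lb2-api2-web3-web1-auth1: 9 + 13 + 8 + 2 = 32
The minimum is 6 ms.

6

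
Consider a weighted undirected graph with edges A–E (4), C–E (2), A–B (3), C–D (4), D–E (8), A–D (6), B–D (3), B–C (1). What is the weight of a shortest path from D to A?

6

Some routes from D to A:
D -> A: 6
D -> B -> A: 3 + 3 = 6
D -> B -> C -> E -> A: 3 + 1 + 2 + 4 = 10
D -> C -> B -> A: 4 + 1 + 3 = 8
The minimum is 6.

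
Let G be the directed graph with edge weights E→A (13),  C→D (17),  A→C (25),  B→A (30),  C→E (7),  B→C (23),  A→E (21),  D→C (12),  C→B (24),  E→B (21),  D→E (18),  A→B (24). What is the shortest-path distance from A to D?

Candidate routes:
A-C-D: 25 + 17 = 42
A-B-C-D: 24 + 23 + 17 = 64
A-E-B-C-D: 21 + 21 + 23 + 17 = 82
The minimum is 42.

42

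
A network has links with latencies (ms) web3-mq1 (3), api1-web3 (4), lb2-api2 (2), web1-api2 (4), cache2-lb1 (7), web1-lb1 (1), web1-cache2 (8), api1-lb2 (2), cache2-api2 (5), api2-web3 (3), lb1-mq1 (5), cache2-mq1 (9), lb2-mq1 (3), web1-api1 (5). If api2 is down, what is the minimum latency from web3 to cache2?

12

Checking several routes:
web3 → mq1 → cache2: 3 + 9 = 12
web3 → mq1 → lb1 → cache2: 3 + 5 + 7 = 15
web3 → api1 → web1 → cache2: 4 + 5 + 8 = 17
The minimum is 12 ms.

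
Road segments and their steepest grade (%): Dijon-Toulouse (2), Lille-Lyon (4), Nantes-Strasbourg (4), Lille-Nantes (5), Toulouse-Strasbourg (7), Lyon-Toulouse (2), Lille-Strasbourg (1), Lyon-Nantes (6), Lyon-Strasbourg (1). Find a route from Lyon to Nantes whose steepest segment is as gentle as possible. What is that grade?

4

Some routes from Lyon to Nantes:
Lyon → Strasbourg → Nantes: max(1, 4) = 4
Lyon → Nantes: max(6) = 6
Lyon → Strasbourg → Lille → Nantes: max(1, 1, 5) = 5
Lyon → Lille → Strasbourg → Nantes: max(4, 1, 4) = 4
Lyon → Lille → Nantes: max(4, 5) = 5
Smallest bottleneck: 4%.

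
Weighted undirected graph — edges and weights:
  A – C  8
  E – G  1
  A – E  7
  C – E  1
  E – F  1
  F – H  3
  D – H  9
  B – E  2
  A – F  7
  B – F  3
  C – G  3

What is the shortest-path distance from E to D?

13

Checking several routes:
E-B-F-H-D: 2 + 3 + 3 + 9 = 17
E-A-F-H-D: 7 + 7 + 3 + 9 = 26
E-C-A-F-H-D: 1 + 8 + 7 + 3 + 9 = 28
E-F-H-D: 1 + 3 + 9 = 13
Shortest: 13.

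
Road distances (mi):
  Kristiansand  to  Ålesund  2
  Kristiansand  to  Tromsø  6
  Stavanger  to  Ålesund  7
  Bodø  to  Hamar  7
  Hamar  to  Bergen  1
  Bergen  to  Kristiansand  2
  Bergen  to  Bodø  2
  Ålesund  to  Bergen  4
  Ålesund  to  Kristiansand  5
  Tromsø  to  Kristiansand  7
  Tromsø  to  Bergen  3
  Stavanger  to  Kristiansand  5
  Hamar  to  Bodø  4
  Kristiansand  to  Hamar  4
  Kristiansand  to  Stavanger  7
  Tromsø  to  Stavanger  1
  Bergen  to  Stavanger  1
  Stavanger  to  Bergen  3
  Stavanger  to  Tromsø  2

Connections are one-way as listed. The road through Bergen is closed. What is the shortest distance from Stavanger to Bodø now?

Candidate routes:
Stavanger→Tromsø→Kristiansand→Hamar→Bodø: 2 + 7 + 4 + 4 = 17
Stavanger→Kristiansand→Hamar→Bodø: 5 + 4 + 4 = 13
Stavanger→Ålesund→Kristiansand→Hamar→Bodø: 7 + 5 + 4 + 4 = 20
Best route has total 13 mi.

13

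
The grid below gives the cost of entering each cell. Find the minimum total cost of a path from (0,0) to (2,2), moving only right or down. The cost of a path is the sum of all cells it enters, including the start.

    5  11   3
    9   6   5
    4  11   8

One optimal route is r0c0 -> r0c1 -> r0c2 -> r1c2 -> r2c2.
Its cost is 5 + 11 + 3 + 5 + 8 = 32.

32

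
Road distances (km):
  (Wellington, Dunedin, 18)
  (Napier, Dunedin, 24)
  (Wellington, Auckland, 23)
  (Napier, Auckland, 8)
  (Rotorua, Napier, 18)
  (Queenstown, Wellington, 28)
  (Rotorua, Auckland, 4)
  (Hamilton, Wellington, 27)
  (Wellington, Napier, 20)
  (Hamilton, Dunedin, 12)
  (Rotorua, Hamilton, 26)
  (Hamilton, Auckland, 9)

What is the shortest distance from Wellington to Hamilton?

27

Checking several routes:
Wellington→Napier→Rotorua→Auckland→Hamilton: 20 + 18 + 4 + 9 = 51
Wellington→Napier→Auckland→Hamilton: 20 + 8 + 9 = 37
Wellington→Hamilton: 27
Wellington→Dunedin→Hamilton: 18 + 12 = 30
Wellington→Auckland→Hamilton: 23 + 9 = 32
Shortest: 27 km.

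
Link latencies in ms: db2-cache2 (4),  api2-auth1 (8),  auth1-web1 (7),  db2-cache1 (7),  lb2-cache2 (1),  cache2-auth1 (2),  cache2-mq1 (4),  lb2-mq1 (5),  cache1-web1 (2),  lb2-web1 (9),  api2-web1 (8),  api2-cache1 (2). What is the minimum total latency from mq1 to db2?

A few of the mq1→db2 routes:
mq1-lb2-cache2-db2: 5 + 1 + 4 = 10
mq1-cache2-auth1-web1-cache1-db2: 4 + 2 + 7 + 2 + 7 = 22
mq1-lb2-web1-cache1-db2: 5 + 9 + 2 + 7 = 23
mq1-cache2-db2: 4 + 4 = 8
mq1-cache2-auth1-api2-cache1-db2: 4 + 2 + 8 + 2 + 7 = 23
mq1-cache2-lb2-web1-cache1-db2: 4 + 1 + 9 + 2 + 7 = 23
Best route has total 8 ms.

8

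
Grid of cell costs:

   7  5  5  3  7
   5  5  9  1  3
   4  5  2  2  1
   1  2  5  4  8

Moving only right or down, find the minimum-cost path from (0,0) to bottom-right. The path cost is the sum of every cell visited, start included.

Best path: (0,0) (0,1) (0,2) (0,3) (1,3) (2,3) (2,4) (3,4)
Cost: 7 + 5 + 5 + 3 + 1 + 2 + 1 + 8 = 32

32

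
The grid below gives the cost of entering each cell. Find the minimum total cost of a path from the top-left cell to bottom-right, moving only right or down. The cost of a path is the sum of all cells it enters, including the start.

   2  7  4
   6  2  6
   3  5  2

17

One optimal route is r0c0→r1c0→r1c1→r2c1→r2c2.
Its cost is 2 + 6 + 2 + 5 + 2 = 17.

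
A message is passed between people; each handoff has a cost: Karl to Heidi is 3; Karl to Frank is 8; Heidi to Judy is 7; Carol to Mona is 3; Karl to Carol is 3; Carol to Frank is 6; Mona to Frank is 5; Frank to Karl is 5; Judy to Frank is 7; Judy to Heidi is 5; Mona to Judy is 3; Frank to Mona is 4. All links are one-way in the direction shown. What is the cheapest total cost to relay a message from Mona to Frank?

Paths from Mona to Frank:
Mona → Frank: 5
Mona → Judy → Frank: 3 + 7 = 10
Best route has total 5.

5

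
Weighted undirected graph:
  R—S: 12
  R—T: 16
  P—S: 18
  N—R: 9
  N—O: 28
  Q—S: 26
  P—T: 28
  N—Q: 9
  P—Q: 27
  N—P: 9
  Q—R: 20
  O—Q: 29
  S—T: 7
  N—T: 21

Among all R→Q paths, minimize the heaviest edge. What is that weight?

Comparing a few candidate routes:
R→N→Q: max(9, 9) = 9
R→S→P→N→Q: max(12, 18, 9, 9) = 18
R→T→S→P→N→Q: max(16, 7, 18, 9, 9) = 18
R→Q: max(20) = 20
Best route has worst link 9.

9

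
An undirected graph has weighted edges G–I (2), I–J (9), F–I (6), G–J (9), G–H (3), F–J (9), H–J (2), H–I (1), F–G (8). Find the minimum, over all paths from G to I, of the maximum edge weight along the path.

2

Comparing a few candidate routes:
G-H-I: max(3, 1) = 3
G-F-I: max(8, 6) = 8
G-I: max(2) = 2
Smallest bottleneck: 2.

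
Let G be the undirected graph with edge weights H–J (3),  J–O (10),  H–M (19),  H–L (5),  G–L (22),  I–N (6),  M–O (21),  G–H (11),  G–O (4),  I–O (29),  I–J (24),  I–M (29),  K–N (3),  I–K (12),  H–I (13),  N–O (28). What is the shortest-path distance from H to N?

Checking several routes:
H→I→N: 13 + 6 = 19
H→J→I→N: 3 + 24 + 6 = 33
H→J→O→N: 3 + 10 + 28 = 41
H→I→K→N: 13 + 12 + 3 = 28
H→J→I→K→N: 3 + 24 + 12 + 3 = 42
Shortest: 19.

19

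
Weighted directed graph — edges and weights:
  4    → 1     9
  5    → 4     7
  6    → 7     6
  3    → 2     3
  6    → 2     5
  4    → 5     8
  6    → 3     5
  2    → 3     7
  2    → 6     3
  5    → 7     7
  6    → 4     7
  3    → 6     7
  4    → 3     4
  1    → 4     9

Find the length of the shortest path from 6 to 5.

Paths from 6 to 5:
6 → 4 → 5: 7 + 8 = 15
Best route has total 15.

15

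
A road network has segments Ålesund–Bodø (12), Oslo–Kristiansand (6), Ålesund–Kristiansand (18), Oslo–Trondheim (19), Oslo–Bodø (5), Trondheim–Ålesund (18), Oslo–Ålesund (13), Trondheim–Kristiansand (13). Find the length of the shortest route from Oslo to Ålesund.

13

A few of the Oslo→Ålesund routes:
Oslo-Bodø-Ålesund: 5 + 12 = 17
Oslo-Trondheim-Ålesund: 19 + 18 = 37
Oslo-Kristiansand-Trondheim-Ålesund: 6 + 13 + 18 = 37
Oslo-Ålesund: 13
Oslo-Kristiansand-Ålesund: 6 + 18 = 24
Shortest: 13 mi.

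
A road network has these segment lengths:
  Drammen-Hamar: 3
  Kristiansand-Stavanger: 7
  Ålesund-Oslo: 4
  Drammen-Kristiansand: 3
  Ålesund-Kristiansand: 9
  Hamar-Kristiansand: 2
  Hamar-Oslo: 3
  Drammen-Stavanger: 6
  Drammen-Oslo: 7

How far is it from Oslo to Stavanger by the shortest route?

Comparing a few candidate routes:
Oslo→Drammen→Stavanger: 7 + 6 = 13
Oslo→Hamar→Drammen→Stavanger: 3 + 3 + 6 = 12
Oslo→Hamar→Kristiansand→Drammen→Stavanger: 3 + 2 + 3 + 6 = 14
Oslo→Hamar→Kristiansand→Stavanger: 3 + 2 + 7 = 12
Shortest: 12.

12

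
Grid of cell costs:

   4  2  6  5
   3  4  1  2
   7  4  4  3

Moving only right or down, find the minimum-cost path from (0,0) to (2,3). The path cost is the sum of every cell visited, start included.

One optimal route is (0,0)→(0,1)→(1,1)→(1,2)→(1,3)→(2,3).
Its cost is 4 + 2 + 4 + 1 + 2 + 3 = 16.
For comparison, the top-then-right route costs 22.

16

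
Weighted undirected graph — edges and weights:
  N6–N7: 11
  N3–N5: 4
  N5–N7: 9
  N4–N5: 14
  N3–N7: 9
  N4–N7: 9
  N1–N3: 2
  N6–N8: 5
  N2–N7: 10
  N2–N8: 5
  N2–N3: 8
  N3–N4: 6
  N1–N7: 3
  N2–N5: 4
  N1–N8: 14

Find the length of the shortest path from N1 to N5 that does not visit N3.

Checking several routes:
N1 - N7 - N4 - N5: 3 + 9 + 14 = 26
N1 - N7 - N5: 3 + 9 = 12
N1 - N8 - N2 - N5: 14 + 5 + 4 = 23
N1 - N7 - N2 - N5: 3 + 10 + 4 = 17
The minimum is 12.

12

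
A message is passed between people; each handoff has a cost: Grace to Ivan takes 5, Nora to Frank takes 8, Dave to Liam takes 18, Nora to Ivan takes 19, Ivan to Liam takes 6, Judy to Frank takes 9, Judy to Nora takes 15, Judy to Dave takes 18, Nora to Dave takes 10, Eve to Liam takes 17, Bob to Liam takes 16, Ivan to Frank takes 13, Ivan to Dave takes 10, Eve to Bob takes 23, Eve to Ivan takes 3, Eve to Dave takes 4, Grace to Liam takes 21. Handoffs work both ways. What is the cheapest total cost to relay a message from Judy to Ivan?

22

Comparing a few candidate routes:
Judy-Dave-Ivan: 18 + 10 = 28
Judy-Dave-Eve-Ivan: 18 + 4 + 3 = 25
Judy-Frank-Ivan: 9 + 13 = 22
Best route has total 22.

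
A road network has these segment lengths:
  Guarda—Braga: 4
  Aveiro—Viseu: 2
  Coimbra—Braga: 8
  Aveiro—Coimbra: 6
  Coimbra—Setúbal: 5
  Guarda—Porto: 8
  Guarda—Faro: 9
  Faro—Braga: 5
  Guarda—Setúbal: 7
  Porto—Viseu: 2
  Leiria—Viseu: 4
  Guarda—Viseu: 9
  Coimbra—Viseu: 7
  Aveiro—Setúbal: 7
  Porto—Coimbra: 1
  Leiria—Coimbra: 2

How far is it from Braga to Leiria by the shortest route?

A few of the Braga→Leiria routes:
Braga -> Guarda -> Viseu -> Leiria: 4 + 9 + 4 = 17
Braga -> Guarda -> Porto -> Coimbra -> Leiria: 4 + 8 + 1 + 2 = 15
Braga -> Coimbra -> Porto -> Viseu -> Leiria: 8 + 1 + 2 + 4 = 15
Braga -> Coimbra -> Leiria: 8 + 2 = 10
Braga -> Guarda -> Viseu -> Porto -> Coimbra -> Leiria: 4 + 9 + 2 + 1 + 2 = 18
Shortest: 10.

10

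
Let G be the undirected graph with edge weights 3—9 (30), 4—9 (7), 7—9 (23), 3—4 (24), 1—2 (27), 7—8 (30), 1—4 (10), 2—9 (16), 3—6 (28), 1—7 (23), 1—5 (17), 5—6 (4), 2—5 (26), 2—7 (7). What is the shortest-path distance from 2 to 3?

Comparing a few candidate routes:
2→5→6→3: 26 + 4 + 28 = 58
2→9→4→3: 16 + 7 + 24 = 47
2→9→3: 16 + 30 = 46
Shortest: 46.

46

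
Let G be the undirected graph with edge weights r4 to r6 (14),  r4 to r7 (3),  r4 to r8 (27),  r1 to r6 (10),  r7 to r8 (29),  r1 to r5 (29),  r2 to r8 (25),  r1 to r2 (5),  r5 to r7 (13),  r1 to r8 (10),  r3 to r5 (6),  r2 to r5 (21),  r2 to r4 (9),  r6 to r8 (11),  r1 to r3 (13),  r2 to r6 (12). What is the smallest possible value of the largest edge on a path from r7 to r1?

A few of the r7→r1 routes:
r7-r4-r6-r2-r1: max(3, 14, 12, 5) = 14
r7-r5-r3-r1: max(13, 6, 13) = 13
r7-r4-r2-r6-r8-r1: max(3, 9, 12, 11, 10) = 12
r7-r4-r2-r1: max(3, 9, 5) = 9
r7-r4-r2-r6-r1: max(3, 9, 12, 10) = 12
Smallest bottleneck: 9.

9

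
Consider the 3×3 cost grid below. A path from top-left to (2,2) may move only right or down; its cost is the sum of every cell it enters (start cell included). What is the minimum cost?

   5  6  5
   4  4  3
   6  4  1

17

Best path: r0c0→r1c0→r1c1→r1c2→r2c2
Cost: 5 + 4 + 4 + 3 + 1 = 17
For comparison, the top-then-right route costs 20.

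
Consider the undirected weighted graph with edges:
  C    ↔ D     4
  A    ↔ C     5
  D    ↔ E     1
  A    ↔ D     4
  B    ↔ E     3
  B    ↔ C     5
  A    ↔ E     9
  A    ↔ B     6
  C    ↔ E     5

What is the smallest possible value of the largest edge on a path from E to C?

Checking several routes:
E→D→C: max(1, 4) = 4
E→D→A→C: max(1, 4, 5) = 5
E→B→C: max(3, 5) = 5
Best route has worst link 4.

4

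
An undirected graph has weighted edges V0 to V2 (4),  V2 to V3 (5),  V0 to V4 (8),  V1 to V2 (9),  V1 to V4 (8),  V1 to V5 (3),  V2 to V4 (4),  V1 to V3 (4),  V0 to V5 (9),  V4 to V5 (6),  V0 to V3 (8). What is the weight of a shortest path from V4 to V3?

9

A few of the V4→V3 routes:
V4 - V2 - V3: 4 + 5 = 9
V4 - V0 - V3: 8 + 8 = 16
V4 - V2 - V0 - V3: 4 + 4 + 8 = 16
V4 - V1 - V3: 8 + 4 = 12
V4 - V2 - V1 - V3: 4 + 9 + 4 = 17
V4 - V5 - V1 - V3: 6 + 3 + 4 = 13
Best route has total 9.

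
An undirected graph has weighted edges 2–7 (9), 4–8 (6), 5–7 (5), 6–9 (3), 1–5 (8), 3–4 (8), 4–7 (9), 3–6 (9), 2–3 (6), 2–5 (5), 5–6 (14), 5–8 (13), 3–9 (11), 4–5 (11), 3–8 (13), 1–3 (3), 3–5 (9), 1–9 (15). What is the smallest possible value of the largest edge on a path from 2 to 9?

9

Some routes from 2 to 9:
2 -> 7 -> 4 -> 3 -> 6 -> 9: max(9, 9, 8, 9, 3) = 9
2 -> 5 -> 1 -> 3 -> 6 -> 9: max(5, 8, 3, 9, 3) = 9
2 -> 7 -> 5 -> 1 -> 3 -> 6 -> 9: max(9, 5, 8, 3, 9, 3) = 9
2 -> 7 -> 5 -> 3 -> 6 -> 9: max(9, 5, 9, 9, 3) = 9
2 -> 5 -> 3 -> 6 -> 9: max(5, 9, 9, 3) = 9
The minimum achievable maximum is 9.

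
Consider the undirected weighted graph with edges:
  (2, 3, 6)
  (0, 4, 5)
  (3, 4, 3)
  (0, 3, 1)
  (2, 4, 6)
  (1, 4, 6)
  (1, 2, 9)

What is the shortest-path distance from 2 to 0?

7

A few of the 2→0 routes:
2 → 4 → 0: 6 + 5 = 11
2 → 3 → 0: 6 + 1 = 7
2 → 1 → 4 → 3 → 0: 9 + 6 + 3 + 1 = 19
2 → 3 → 4 → 0: 6 + 3 + 5 = 14
2 → 4 → 3 → 0: 6 + 3 + 1 = 10
Shortest: 7.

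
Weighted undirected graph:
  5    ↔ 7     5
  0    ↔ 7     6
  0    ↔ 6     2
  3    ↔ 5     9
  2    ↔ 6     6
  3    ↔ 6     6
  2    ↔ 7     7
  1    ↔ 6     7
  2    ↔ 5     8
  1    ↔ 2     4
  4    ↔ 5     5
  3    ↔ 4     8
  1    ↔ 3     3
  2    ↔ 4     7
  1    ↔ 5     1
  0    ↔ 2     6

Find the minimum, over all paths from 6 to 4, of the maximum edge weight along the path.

6

A few of the 6→4 routes:
6-3-1-5-4: max(6, 3, 1, 5) = 6
6-3-1-2-0-7-5-4: max(6, 3, 4, 6, 6, 5, 5) = 6
6-2-0-7-5-4: max(6, 6, 6, 5, 5) = 6
6-0-7-5-4: max(2, 6, 5, 5) = 6
6-2-1-5-4: max(6, 4, 1, 5) = 6
6-0-2-1-5-4: max(2, 6, 4, 1, 5) = 6
The minimum achievable maximum is 6.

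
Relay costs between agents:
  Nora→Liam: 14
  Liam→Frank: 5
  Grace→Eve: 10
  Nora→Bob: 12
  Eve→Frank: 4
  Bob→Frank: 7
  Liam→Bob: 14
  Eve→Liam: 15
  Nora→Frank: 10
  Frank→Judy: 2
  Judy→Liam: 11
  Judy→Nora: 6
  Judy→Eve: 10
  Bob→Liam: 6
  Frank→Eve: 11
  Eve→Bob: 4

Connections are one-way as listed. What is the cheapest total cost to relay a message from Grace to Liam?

Comparing a few candidate routes:
Grace - Eve - Frank - Judy - Liam: 10 + 4 + 2 + 11 = 27
Grace - Eve - Bob - Frank - Judy - Liam: 10 + 4 + 7 + 2 + 11 = 34
Grace - Eve - Bob - Liam: 10 + 4 + 6 = 20
Grace - Eve - Liam: 10 + 15 = 25
Grace - Eve - Frank - Judy - Nora - Liam: 10 + 4 + 2 + 6 + 14 = 36
The minimum is 20.

20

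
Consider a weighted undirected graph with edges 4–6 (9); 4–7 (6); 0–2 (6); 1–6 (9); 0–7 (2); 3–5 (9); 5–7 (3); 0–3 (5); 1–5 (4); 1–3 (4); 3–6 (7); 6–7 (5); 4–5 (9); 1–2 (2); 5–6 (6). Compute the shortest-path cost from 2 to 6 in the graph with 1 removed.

13

Comparing a few candidate routes:
2 -> 0 -> 3 -> 6: 6 + 5 + 7 = 18
2 -> 0 -> 7 -> 6: 6 + 2 + 5 = 13
2 -> 0 -> 7 -> 5 -> 6: 6 + 2 + 3 + 6 = 17
Best route has total 13.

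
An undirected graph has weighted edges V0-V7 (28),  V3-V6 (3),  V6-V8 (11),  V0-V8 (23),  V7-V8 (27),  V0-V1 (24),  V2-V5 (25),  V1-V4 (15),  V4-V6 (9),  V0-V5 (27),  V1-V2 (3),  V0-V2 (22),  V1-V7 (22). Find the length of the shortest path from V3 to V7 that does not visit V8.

49

Candidate routes:
V3 - V6 - V4 - V1 - V2 - V5 - V0 - V7: 3 + 9 + 15 + 3 + 25 + 27 + 28 = 110
V3 - V6 - V4 - V1 - V2 - V0 - V7: 3 + 9 + 15 + 3 + 22 + 28 = 80
V3 - V6 - V4 - V1 - V0 - V7: 3 + 9 + 15 + 24 + 28 = 79
V3 - V6 - V4 - V1 - V7: 3 + 9 + 15 + 22 = 49
The minimum is 49.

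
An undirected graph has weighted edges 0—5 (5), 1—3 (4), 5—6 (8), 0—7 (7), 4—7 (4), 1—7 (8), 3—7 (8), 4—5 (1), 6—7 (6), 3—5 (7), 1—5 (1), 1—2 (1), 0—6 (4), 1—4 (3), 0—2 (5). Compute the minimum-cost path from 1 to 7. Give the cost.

6

Some routes from 1 to 7:
1→4→7: 3 + 4 = 7
1→5→4→7: 1 + 1 + 4 = 6
1→7: 8
Shortest: 6.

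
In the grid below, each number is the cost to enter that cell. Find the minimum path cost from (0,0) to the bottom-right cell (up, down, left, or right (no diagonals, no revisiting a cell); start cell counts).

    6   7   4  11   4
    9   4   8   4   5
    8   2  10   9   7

Take r0c0 → r0c1 → r0c2 → r1c2 → r1c3 → r1c4 → r2c4 for a total of 6 + 7 + 4 + 8 + 4 + 5 + 7 = 41.

41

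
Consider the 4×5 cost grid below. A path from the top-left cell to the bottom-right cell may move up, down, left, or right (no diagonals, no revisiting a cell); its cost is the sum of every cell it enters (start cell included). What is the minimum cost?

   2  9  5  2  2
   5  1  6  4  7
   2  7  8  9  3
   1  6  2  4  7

One optimal route is r0c0 -> r1c0 -> r2c0 -> r3c0 -> r3c1 -> r3c2 -> r3c3 -> r3c4.
Its cost is 2 + 5 + 2 + 1 + 6 + 2 + 4 + 7 = 29.

29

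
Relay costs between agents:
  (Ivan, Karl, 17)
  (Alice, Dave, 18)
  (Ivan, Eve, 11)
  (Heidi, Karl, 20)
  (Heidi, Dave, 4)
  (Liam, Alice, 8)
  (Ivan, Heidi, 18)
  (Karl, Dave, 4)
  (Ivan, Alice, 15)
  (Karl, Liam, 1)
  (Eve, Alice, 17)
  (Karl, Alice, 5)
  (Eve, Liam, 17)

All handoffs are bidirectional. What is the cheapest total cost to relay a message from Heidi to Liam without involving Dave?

21

Comparing a few candidate routes:
Heidi -> Ivan -> Alice -> Liam: 18 + 15 + 8 = 41
Heidi -> Karl -> Liam: 20 + 1 = 21
Heidi -> Ivan -> Alice -> Karl -> Liam: 18 + 15 + 5 + 1 = 39
Heidi -> Karl -> Alice -> Liam: 20 + 5 + 8 = 33
Heidi -> Ivan -> Karl -> Liam: 18 + 17 + 1 = 36
Heidi -> Ivan -> Eve -> Liam: 18 + 11 + 17 = 46
The minimum is 21.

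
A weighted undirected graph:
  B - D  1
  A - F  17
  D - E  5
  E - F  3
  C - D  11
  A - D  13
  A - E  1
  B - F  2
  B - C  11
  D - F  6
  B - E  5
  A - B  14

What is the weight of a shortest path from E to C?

16

Some routes from E to C:
E -> F -> B -> D -> C: 3 + 2 + 1 + 11 = 17
E -> D -> C: 5 + 11 = 16
E -> B -> C: 5 + 11 = 16
E -> F -> B -> C: 3 + 2 + 11 = 16
Best route has total 16.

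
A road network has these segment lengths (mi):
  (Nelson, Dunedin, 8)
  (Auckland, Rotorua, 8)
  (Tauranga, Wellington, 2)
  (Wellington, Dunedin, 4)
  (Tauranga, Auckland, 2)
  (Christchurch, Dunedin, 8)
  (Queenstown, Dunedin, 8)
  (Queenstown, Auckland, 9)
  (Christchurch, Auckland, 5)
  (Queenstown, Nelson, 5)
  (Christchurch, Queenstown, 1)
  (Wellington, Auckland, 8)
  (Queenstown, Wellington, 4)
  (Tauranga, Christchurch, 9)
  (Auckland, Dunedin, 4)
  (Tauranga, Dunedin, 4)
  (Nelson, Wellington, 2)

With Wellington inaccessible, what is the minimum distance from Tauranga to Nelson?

12

Some routes from Tauranga to Nelson avoiding Wellington:
Tauranga → Christchurch → Queenstown → Nelson: 9 + 1 + 5 = 15
Tauranga → Auckland → Dunedin → Nelson: 2 + 4 + 8 = 14
Tauranga → Auckland → Queenstown → Nelson: 2 + 9 + 5 = 16
Tauranga → Auckland → Christchurch → Queenstown → Nelson: 2 + 5 + 1 + 5 = 13
Tauranga → Dunedin → Nelson: 4 + 8 = 12
Shortest: 12 mi.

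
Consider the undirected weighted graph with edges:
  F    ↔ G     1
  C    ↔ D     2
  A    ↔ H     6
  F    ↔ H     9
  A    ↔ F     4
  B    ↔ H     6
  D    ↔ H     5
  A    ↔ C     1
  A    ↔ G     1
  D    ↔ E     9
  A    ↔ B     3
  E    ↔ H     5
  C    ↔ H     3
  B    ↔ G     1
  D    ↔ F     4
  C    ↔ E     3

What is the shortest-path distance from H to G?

Comparing a few candidate routes:
H → C → A → G: 3 + 1 + 1 = 5
H → B → G: 6 + 1 = 7
H → A → G: 6 + 1 = 7
The minimum is 5.

5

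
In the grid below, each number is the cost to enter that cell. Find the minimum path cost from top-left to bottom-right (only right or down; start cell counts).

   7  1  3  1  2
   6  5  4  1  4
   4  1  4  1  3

17

Path [0,0]→[0,1]→[0,2]→[0,3]→[1,3]→[2,3]→[2,4]: 7 + 1 + 3 + 1 + 1 + 1 + 3 = 17.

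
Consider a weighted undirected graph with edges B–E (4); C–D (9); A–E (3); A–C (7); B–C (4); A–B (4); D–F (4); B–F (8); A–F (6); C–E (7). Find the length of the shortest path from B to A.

A few of the B→A routes:
B-E-C-A: 4 + 7 + 7 = 18
B-A: 4
B-E-A: 4 + 3 = 7
B-C-E-A: 4 + 7 + 3 = 14
B-C-A: 4 + 7 = 11
B-F-A: 8 + 6 = 14
Best route has total 4.

4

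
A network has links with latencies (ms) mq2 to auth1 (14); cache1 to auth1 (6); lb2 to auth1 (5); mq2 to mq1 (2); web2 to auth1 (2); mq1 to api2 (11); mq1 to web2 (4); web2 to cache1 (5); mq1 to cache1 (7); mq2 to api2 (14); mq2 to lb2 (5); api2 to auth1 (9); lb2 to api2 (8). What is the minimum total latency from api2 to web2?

11

A few of the api2→web2 routes:
api2 -> auth1 -> web2: 9 + 2 = 11
api2 -> lb2 -> auth1 -> web2: 8 + 5 + 2 = 15
api2 -> mq1 -> web2: 11 + 4 = 15
Shortest: 11 ms.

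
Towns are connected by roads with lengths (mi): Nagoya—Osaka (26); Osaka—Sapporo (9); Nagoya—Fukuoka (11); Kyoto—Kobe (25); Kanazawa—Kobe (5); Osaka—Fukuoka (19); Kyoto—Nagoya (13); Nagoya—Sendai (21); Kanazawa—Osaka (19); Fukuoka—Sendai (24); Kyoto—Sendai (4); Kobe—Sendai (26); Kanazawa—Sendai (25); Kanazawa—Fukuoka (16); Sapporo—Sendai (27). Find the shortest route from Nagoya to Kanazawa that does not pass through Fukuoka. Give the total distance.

42

Comparing a few candidate routes:
Nagoya -> Kyoto -> Kobe -> Kanazawa: 13 + 25 + 5 = 43
Nagoya -> Osaka -> Kanazawa: 26 + 19 = 45
Nagoya -> Kyoto -> Sendai -> Kanazawa: 13 + 4 + 25 = 42
The minimum is 42 mi.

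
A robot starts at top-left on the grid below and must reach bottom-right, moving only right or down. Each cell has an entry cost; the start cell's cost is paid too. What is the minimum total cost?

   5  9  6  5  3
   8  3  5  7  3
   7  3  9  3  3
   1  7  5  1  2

34

Cheapest: r0c0 r1c0 r1c1 r1c2 r1c3 r2c3 r3c3 r3c4
  5 + 8 + 3 + 5 + 7 + 3 + 1 + 2 = 34
(Top row then right column would cost 36.)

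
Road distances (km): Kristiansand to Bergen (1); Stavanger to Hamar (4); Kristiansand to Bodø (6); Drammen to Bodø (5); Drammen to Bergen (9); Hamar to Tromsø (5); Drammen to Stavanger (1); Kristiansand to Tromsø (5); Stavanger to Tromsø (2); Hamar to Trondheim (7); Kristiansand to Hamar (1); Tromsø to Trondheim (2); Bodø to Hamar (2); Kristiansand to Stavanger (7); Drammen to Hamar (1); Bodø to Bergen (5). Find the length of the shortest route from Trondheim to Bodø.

8

Some routes from Trondheim to Bodø:
Trondheim - Hamar - Bodø: 7 + 2 = 9
Trondheim - Tromsø - Kristiansand - Hamar - Bodø: 2 + 5 + 1 + 2 = 10
Trondheim - Tromsø - Hamar - Bodø: 2 + 5 + 2 = 9
Trondheim - Tromsø - Stavanger - Drammen - Hamar - Bodø: 2 + 2 + 1 + 1 + 2 = 8
The minimum is 8 km.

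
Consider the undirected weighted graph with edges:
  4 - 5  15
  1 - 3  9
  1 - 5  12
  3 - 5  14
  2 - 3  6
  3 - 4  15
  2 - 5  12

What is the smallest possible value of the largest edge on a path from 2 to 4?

15

A few of the 2→4 routes:
2-3-5-4: max(6, 14, 15) = 15
2-3-1-5-4: max(6, 9, 12, 15) = 15
2-3-4: max(6, 15) = 15
Smallest bottleneck: 15.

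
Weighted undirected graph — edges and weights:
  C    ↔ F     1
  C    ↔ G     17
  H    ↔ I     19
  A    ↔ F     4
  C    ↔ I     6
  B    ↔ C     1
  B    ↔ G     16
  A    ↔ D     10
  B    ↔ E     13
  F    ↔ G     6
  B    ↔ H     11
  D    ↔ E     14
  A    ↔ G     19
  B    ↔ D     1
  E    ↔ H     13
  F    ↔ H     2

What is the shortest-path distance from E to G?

21

Checking several routes:
E → B → C → F → G: 13 + 1 + 1 + 6 = 21
E → D → B → C → F → G: 14 + 1 + 1 + 1 + 6 = 23
E → H → F → G: 13 + 2 + 6 = 21
Best route has total 21.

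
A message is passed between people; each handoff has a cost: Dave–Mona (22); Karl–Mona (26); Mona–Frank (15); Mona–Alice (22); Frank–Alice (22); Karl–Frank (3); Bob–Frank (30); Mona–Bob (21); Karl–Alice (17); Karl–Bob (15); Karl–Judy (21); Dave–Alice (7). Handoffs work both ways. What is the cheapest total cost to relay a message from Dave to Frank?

A few of the Dave→Frank routes:
Dave-Alice-Frank: 7 + 22 = 29
Dave-Mona-Frank: 22 + 15 = 37
Dave-Alice-Karl-Frank: 7 + 17 + 3 = 27
Shortest: 27.

27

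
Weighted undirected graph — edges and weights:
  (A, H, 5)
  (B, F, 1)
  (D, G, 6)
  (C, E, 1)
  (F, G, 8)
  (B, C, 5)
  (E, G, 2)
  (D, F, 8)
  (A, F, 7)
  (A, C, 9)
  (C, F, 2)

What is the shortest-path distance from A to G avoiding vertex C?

Candidate routes:
A -> F -> G: 7 + 8 = 15
A -> F -> D -> G: 7 + 8 + 6 = 21
Best route has total 15.

15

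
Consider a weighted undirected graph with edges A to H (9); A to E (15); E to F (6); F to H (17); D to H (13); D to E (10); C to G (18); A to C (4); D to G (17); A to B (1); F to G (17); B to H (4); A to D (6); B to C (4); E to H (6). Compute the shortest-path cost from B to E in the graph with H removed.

16

A few of the B→E routes:
B - C - A - E: 4 + 4 + 15 = 23
B - A - E: 1 + 15 = 16
B - C - G - F - E: 4 + 18 + 17 + 6 = 45
B - C - A - D - E: 4 + 4 + 6 + 10 = 24
B - A - D - E: 1 + 6 + 10 = 17
The minimum is 16.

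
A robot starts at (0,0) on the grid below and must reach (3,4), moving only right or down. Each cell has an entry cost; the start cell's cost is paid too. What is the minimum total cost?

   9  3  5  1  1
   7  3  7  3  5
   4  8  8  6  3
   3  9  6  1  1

28

One optimal route is r0c0 → r0c1 → r0c2 → r0c3 → r0c4 → r1c4 → r2c4 → r3c4.
Its cost is 9 + 3 + 5 + 1 + 1 + 5 + 3 + 1 = 28.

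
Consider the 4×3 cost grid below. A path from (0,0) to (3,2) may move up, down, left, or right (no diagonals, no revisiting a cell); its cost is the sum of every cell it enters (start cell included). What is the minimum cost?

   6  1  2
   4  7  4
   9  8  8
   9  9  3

24

Take r0c0 -> r0c1 -> r0c2 -> r1c2 -> r2c2 -> r3c2 for a total of 6 + 1 + 2 + 4 + 8 + 3 = 24.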